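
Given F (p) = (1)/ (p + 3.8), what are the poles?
Set denominator = 0: p + 3.8 = 0 → Poles: -3.8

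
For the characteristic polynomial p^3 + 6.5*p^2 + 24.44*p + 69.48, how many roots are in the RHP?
p^3 + 6.5*p^2 + 24.44*p + 69.48 = (p + 4.5)(p^2 + 2*p + 15.44). Poles: -1 + 3.8j, -1 - 3.8j, -4.5. RHP poles (Re>0): 0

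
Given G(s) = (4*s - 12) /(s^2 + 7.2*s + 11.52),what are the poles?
Set denominator = 0: s^2 + 7.2*s + 11.52 = (s + 2.4)(s + 4.8) = 0 → Poles: -2.4, -4.8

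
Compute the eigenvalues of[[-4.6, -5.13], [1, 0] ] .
Eigenvalues solve det(λI - A) = 0.
Characteristic polynomial: λ^2 + 4.6*λ + 5.13 = 0.
Factor: (λ + 2.7)(λ + 1.9) = 0.
Roots: -1.9, -2.7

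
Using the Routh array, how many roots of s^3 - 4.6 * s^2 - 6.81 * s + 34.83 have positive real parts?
Routh array:
s^3: [1, -6.81]; s^2: [-4.6, 34.83]; s^1: [0.761739]; s^0: [34.83]
First column: [1, -4.6, 0.761739, 34.83]. Sign changes = RHP roots = 2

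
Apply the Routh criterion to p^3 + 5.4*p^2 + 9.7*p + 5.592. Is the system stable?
Routh array:
p^3: [1, 9.7]; p^2: [5.4, 5.592]; p^1: [8.66444]; p^0: [5.592]
First column: [1, 5.4, 8.66444, 5.592]. Sign changes = 0.
Yes, stable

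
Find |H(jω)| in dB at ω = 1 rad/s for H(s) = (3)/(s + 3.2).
Substitute s = j*1: H(j1) = 0.854093 - 0.266904j.
|H(j1)| = sqrt(Re² + Im²) = 0.8948.
20*log₁₀(0.8948) = -0.97 dB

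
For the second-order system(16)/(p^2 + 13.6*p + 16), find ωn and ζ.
Standard form: ωn²/(p²+2ζωn·p+ωn²).
const=16=ωn² → ωn=4, p coeff=13.6=2ζωn → ζ=1.7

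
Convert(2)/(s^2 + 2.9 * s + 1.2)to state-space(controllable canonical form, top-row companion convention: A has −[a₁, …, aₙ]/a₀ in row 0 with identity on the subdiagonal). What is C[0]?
Reachable canonical form: C = numerator coefficients (right-aligned, zero-padded to length n).
num = 2, C = [[0, 2]].
C[0] = 0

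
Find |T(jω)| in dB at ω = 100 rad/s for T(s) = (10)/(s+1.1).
Substitute s = j*100: T(j100) = 0.00109987 - 0.0999879j.
|T(j100)| = sqrt(Re² + Im²) = 0.09999.
20*log₁₀(0.09999) = -20.00 dB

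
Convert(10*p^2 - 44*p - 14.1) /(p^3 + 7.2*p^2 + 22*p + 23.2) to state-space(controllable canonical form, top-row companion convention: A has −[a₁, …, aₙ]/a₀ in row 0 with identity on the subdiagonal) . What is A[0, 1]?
Reachable canonical form for den = p^3 + 7.2*p^2 + 22*p + 23.2: top row of A = -[a₁,a₂,...,aₙ]/a₀, ones on the subdiagonal, zeros elsewhere.
A = [[-7.2, -22, -23.2], [1, 0, 0], [0, 1, 0]].
A[0,1] = -22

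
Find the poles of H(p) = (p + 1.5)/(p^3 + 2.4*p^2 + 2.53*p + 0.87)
Set denominator = 0: p^3 + 2.4*p^2 + 2.53*p + 0.87 = (p + 0.6)(p^2 + 1.8*p + 1.45) = 0 → Poles: -0.6, -0.9 + 0.8j, -0.9 - 0.8j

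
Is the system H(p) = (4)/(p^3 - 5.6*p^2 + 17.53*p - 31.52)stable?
Denominator: p^3 - 5.6*p^2 + 17.53*p - 31.52 = (p - 3.2)(p^2 - 2.4*p + 9.85). Poles: 1.2 + 2.9j, 1.2 - 2.9j, 3.2. All Re(p)<0: No (unstable)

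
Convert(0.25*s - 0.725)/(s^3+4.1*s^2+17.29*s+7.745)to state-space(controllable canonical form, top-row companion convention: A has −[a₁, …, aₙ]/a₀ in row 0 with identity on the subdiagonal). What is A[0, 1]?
Reachable canonical form for den = s^3 + 4.1*s^2 + 17.29*s + 7.745: top row of A = -[a₁,a₂,...,aₙ]/a₀, ones on the subdiagonal, zeros elsewhere.
A = [[-4.1, -17.29, -7.745], [1, 0, 0], [0, 1, 0]].
A[0,1] = -17.29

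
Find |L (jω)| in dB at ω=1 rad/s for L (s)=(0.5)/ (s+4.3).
Substitute s = j*1: L(j1) = 0.110313 - 0.0256542j.
|L(j1)| = sqrt(Re² + Im²) = 0.1133.
20*log₁₀(0.1133) = -18.92 dB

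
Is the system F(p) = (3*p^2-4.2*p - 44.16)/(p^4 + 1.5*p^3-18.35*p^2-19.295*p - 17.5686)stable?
Denominator: p^4 + 1.5*p^3 - 18.35*p^2 - 19.295*p - 17.5686 = (p - 4.2)(p + 4.7)(p^2 + p + 0.89). Poles: -0.5 + 0.8j, -0.5 - 0.8j, -4.7, 4.2. All Re(p)<0: No (unstable)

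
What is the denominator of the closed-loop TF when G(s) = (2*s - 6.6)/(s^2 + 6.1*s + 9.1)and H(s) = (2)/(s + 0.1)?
Characteristic poly = G_den * H_den + G_num * H_num = (s^3 + 6.2*s^2 + 9.71*s + 0.91) + (4*s - 13.2) = s^3 + 6.2*s^2 + 13.71*s - 12.29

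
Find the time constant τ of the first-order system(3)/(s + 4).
First-order system: τ = -1/pole. Pole = -4. τ = -1/(-4) = 0.25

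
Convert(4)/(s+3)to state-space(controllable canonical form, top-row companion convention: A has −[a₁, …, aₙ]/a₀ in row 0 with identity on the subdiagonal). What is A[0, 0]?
Reachable canonical form for den = s + 3: top row of A = -[a₁,a₂,...,aₙ]/a₀, ones on the subdiagonal, zeros elsewhere.
A = [[-3]].
A[0,0] = -3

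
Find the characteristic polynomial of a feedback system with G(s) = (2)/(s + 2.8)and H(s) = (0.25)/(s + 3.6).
Characteristic poly = G_den * H_den + G_num * H_num = (s^2 + 6.4*s + 10.08) + (0.5) = s^2 + 6.4*s + 10.58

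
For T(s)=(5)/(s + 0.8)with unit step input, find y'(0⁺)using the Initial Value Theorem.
IVT: y'(0⁺) = lim_{s→∞} s²·Y(s) = lim_{s→∞} s·T(s).
deg(num) = 0, deg(den) = 1, relative degree = 1, so s·T(s) → (leading num)/(leading den) = 5/1 = 5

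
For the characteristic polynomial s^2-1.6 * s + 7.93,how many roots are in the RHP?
Poles: 0.8 + 2.7j, 0.8 - 2.7j. RHP poles (Re>0): 2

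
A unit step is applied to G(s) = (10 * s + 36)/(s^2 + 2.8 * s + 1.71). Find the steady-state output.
FVT: lim_{t→∞} y(t) = lim_{s→0} s*Y(s) where Y(s) = G(s)/s.
= lim_{s→0} G(s) = G(0) = num(0)/den(0) = 36/1.71 = 21.05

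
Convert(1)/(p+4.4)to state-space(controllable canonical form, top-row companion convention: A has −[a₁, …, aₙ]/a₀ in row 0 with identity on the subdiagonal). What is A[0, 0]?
Reachable canonical form for den = p + 4.4: top row of A = -[a₁,a₂,...,aₙ]/a₀, ones on the subdiagonal, zeros elsewhere.
A = [[-4.4]].
A[0,0] = -4.4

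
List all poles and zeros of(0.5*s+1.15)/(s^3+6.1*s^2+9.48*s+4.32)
Set denominator = 0: s^3 + 6.1*s^2 + 9.48*s + 4.32 = (s + 0.9)(s + 4)(s + 1.2) = 0 → Poles: -0.9, -1.2, -4
Set numerator = 0: 0.5*s + 1.15 = 0 → Zeros: -2.3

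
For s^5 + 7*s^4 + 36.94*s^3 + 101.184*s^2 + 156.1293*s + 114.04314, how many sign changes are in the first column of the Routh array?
Routh array:
s^5: [1, 36.94, 156.1293]; s^4: [7, 101.184, 114.04314]; s^3: [22.4851, 139.837]; s^2: [57.6503, 114.04314]; s^1: [95.3576]; s^0: [114.04314]
First column: [1, 7, 22.4851, 57.6503, 95.3576, 114.04314]. Sign changes = 0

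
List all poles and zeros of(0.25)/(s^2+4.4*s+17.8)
Set denominator = 0: s^2 + 4.4*s + 17.8 = 0 → Poles: -2.2 + 3.6j, -2.2 - 3.6j
Numerator is a nonzero constant (0.25) → Zeros: none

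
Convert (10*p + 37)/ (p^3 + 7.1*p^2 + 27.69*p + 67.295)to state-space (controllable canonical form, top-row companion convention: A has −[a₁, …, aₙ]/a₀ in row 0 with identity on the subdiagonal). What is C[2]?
Reachable canonical form: C = numerator coefficients (right-aligned, zero-padded to length n).
num = 10*p + 37, C = [[0, 10, 37]].
C[2] = 37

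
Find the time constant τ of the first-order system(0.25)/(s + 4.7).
First-order system: τ = -1/pole. Pole = -4.7. τ = -1/(-4.7) = 0.2128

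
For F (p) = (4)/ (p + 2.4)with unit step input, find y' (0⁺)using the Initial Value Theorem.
IVT: y'(0⁺) = lim_{p→∞} p²·Y(p) = lim_{p→∞} p·F(p).
deg(num) = 0, deg(den) = 1, relative degree = 1, so p·F(p) → (leading num)/(leading den) = 4/1 = 4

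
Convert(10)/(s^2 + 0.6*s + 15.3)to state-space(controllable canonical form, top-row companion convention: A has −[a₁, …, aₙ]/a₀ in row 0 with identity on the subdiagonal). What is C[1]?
Reachable canonical form: C = numerator coefficients (right-aligned, zero-padded to length n).
num = 10, C = [[0, 10]].
C[1] = 10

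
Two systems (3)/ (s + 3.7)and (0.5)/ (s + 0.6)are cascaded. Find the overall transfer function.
Series: H = H₁ · H₂ = (n₁·n₂)/(d₁·d₂).
Num: n₁·n₂ = 1.5. Den: d₁·d₂ = s^2 + 4.3*s + 2.22.
H(s) = (1.5)/(s^2 + 4.3*s + 2.22)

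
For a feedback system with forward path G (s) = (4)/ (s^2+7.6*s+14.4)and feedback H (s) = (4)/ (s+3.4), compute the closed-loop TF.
Closed-loop T = G/(1+GH).
Numerator: G_num * H_den = 4*s + 13.6.
Denominator: G_den * H_den + G_num * H_num = (s^3 + 11*s^2 + 40.24*s + 48.96) + (16) = s^3 + 11*s^2 + 40.24*s + 64.96.
T(s) = (4*s + 13.6)/(s^3 + 11*s^2 + 40.24*s + 64.96)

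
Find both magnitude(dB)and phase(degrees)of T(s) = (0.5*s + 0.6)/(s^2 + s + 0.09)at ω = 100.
Substitute s = j*100: T(j100) = -9.99864e-06 - 0.00500014j.
|T| = 20*log₁₀(sqrt(Re²+Im²)) = -46.02 dB.
∠T = atan2(Im, Re) = -90.11°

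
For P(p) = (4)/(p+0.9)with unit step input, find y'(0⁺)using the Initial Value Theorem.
IVT: y'(0⁺) = lim_{p→∞} p²·Y(p) = lim_{p→∞} p·P(p).
deg(num) = 0, deg(den) = 1, relative degree = 1, so p·P(p) → (leading num)/(leading den) = 4/1 = 4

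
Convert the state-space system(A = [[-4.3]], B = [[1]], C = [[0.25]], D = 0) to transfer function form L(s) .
L(s) = C(sI - A)⁻¹B + D.
Characteristic polynomial det(sI - A) = s + 4.3.
Numerator from C·adj(sI-A)·B + D·det(sI-A) = 0.25.
L(s) = (0.25)/(s + 4.3)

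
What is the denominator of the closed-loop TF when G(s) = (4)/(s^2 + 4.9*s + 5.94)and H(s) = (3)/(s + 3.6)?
Characteristic poly = G_den * H_den + G_num * H_num = (s^3 + 8.5*s^2 + 23.58*s + 21.384) + (12) = s^3 + 8.5*s^2 + 23.58*s + 33.384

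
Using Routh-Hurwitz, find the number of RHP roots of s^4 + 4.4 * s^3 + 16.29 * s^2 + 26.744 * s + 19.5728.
Routh array:
s^4: [1, 16.29, 19.5728]; s^3: [4.4, 26.744]; s^2: [10.2118, 19.5728]; s^1: [18.3106]; s^0: [19.5728]
First column: [1, 4.4, 10.2118, 18.3106, 19.5728]. Sign changes = RHP roots = 0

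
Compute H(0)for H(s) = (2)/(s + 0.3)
DC gain = H(0) = num(0)/den(0) = 2/0.3 = 6.667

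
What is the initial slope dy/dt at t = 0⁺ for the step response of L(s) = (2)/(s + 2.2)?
IVT: y'(0⁺) = lim_{s→∞} s²·Y(s) = lim_{s→∞} s·L(s).
deg(num) = 0, deg(den) = 1, relative degree = 1, so s·L(s) → (leading num)/(leading den) = 2/1 = 2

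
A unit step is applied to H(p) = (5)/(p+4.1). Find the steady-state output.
FVT: lim_{t→∞} y(t) = lim_{p→0} p*Y(p) where Y(p) = H(p)/p.
= lim_{p→0} H(p) = H(0) = num(0)/den(0) = 5/4.1 = 1.22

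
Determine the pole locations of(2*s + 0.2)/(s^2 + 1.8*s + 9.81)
Set denominator = 0: s^2 + 1.8*s + 9.81 = 0 → Poles: -0.9 + 3j, -0.9 - 3j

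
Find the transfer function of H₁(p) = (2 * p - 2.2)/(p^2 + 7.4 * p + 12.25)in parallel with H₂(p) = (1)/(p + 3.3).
Parallel: H = H₁ + H₂ = (n₁·d₂ + n₂·d₁)/(d₁·d₂).
n₁·d₂ = 2*p^2 + 4.4*p - 7.26. n₂·d₁ = p^2 + 7.4*p + 12.25. Sum = 3*p^2 + 11.8*p + 4.99. d₁·d₂ = p^3 + 10.7*p^2 + 36.67*p + 40.425.
H(p) = (3*p^2 + 11.8*p + 4.99)/(p^3 + 10.7*p^2 + 36.67*p + 40.425)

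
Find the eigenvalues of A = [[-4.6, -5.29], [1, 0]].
Eigenvalues solve det(λI - A) = 0.
Characteristic polynomial: λ^2 + 4.6*λ + 5.29 = 0.
Factor: (λ + 2.3)(λ + 2.3) = 0.
Roots: -2.3, -2.3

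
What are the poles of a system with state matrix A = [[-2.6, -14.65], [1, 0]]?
Eigenvalues solve det(λI - A) = 0.
Characteristic polynomial: λ^2 + 2.6*λ + 14.65 = 0.
Roots: -1.3 + 3.6j, -1.3 - 3.6j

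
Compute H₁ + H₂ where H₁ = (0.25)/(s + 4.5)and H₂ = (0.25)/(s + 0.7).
Parallel: H = H₁ + H₂ = (n₁·d₂ + n₂·d₁)/(d₁·d₂).
n₁·d₂ = 0.25*s + 0.175. n₂·d₁ = 0.25*s + 1.125. Sum = 0.5*s + 1.3. d₁·d₂ = s^2 + 5.2*s + 3.15.
H(s) = (0.5*s + 1.3)/(s^2 + 5.2*s + 3.15)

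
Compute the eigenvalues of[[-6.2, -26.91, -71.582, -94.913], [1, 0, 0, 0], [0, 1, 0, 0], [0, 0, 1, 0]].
Eigenvalues solve det(λI - A) = 0.
Characteristic polynomial: λ^4 + 6.2*λ^3 + 26.91*λ^2 + 71.582*λ + 94.913 = 0.
Factor: (λ^2 + 4.8*λ + 7.45)(λ^2 + 1.4*λ + 12.74) = 0.
Roots: -0.7 + 3.5j, -0.7 - 3.5j, -2.4 + 1.3j, -2.4 - 1.3j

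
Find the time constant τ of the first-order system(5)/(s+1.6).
First-order system: τ = -1/pole. Pole = -1.6. τ = -1/(-1.6) = 0.625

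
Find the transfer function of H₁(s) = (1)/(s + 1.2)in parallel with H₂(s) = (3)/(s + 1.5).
Parallel: H = H₁ + H₂ = (n₁·d₂ + n₂·d₁)/(d₁·d₂).
n₁·d₂ = s + 1.5. n₂·d₁ = 3*s + 3.6. Sum = 4*s + 5.1. d₁·d₂ = s^2 + 2.7*s + 1.8.
H(s) = (4*s + 5.1)/(s^2 + 2.7*s + 1.8)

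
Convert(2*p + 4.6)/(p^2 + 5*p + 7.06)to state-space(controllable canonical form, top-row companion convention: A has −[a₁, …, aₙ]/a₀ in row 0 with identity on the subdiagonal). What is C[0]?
Reachable canonical form: C = numerator coefficients (right-aligned, zero-padded to length n).
num = 2*p + 4.6, C = [[2, 4.6]].
C[0] = 2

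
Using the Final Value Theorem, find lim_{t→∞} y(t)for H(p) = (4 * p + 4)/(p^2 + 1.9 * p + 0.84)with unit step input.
FVT: lim_{t→∞} y(t) = lim_{p→0} p*Y(p) where Y(p) = H(p)/p.
= lim_{p→0} H(p) = H(0) = num(0)/den(0) = 4/0.84 = 4.762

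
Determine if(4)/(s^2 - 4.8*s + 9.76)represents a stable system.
Denominator: s^2 - 4.8*s + 9.76. Poles: 2.4 + 2j, 2.4 - 2j. All Re(p)<0: No (unstable)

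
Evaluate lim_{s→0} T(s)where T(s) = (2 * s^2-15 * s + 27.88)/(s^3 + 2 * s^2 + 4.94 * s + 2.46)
DC gain = T(0) = num(0)/den(0) = 27.88/2.46 = 11.33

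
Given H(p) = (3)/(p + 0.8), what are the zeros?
Numerator is a nonzero constant (3) → Zeros: none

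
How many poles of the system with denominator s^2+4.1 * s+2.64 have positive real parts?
s^2 + 4.1*s + 2.64 = (s + 3.3)(s + 0.8). Poles: -0.8, -3.3. RHP poles (Re>0): 0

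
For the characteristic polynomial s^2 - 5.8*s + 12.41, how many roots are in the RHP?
Poles: 2.9 + 2j, 2.9 - 2j. RHP poles (Re>0): 2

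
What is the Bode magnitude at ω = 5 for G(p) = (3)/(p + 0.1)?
Substitute p = j*5: G(j5) = 0.0119952 - 0.59976j.
|G(j5)| = sqrt(Re² + Im²) = 0.5999.
20*log₁₀(0.5999) = -4.44 dB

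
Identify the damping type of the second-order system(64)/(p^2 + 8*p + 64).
Standard form: ωn²/(p²+2ζωn·p+ωn²) gives ωn=8, ζ=0.5.
Underdamped (ζ = 0.5 < 1)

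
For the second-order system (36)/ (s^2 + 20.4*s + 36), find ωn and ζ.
Standard form: ωn²/(s²+2ζωn·s+ωn²).
const=36=ωn² → ωn=6, s coeff=20.4=2ζωn → ζ=1.7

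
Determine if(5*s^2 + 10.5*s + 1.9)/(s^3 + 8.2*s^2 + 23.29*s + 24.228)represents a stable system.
Denominator: s^3 + 8.2*s^2 + 23.29*s + 24.228 = (s + 3.6)(s^2 + 4.6*s + 6.73). Poles: -2.3 + 1.2j, -2.3 - 1.2j, -3.6. All Re(p)<0: Yes (stable)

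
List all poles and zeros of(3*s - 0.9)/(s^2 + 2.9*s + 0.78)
Set denominator = 0: s^2 + 2.9*s + 0.78 = (s + 0.3)(s + 2.6) = 0 → Poles: -0.3, -2.6
Set numerator = 0: 3*s - 0.9 = 0 → Zeros: 0.3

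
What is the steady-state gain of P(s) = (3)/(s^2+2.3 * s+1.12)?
DC gain = P(0) = num(0)/den(0) = 3/1.12 = 2.679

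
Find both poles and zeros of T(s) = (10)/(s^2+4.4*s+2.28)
Set denominator = 0: s^2 + 4.4*s + 2.28 = (s + 3.8)(s + 0.6) = 0 → Poles: -0.6, -3.8
Numerator is a nonzero constant (10) → Zeros: none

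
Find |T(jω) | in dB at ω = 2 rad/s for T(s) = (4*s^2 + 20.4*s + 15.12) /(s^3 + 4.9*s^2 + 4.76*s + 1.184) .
Substitute s = j*2: T(j2) = 0.229082 - 2.19656j.
|T(j2)| = sqrt(Re² + Im²) = 2.208.
20*log₁₀(2.208) = 6.88 dB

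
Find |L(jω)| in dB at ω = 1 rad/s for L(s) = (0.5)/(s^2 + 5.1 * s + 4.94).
Substitute s = j*1: L(j1) = 0.0474315 - 0.0613961j.
|L(j1)| = sqrt(Re² + Im²) = 0.07758.
20*log₁₀(0.07758) = -22.20 dB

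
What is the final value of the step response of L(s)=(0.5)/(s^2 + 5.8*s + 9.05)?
FVT: lim_{t→∞} y(t) = lim_{s→0} s*Y(s) where Y(s) = L(s)/s.
= lim_{s→0} L(s) = L(0) = num(0)/den(0) = 0.5/9.05 = 0.05525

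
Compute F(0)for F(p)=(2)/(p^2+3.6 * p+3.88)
DC gain = F(0) = num(0)/den(0) = 2/3.88 = 0.5155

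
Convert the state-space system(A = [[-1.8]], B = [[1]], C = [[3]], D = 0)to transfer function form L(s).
L(s) = C(sI - A)⁻¹B + D.
Characteristic polynomial det(sI - A) = s + 1.8.
Numerator from C·adj(sI-A)·B + D·det(sI-A) = 3.
L(s) = (3)/(s + 1.8)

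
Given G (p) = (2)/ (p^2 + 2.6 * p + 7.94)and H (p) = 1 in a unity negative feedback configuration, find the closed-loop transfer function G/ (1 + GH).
Closed-loop T = G/(1+GH).
Numerator: G_num * H_den = 2.
Denominator: G_den * H_den + G_num * H_num = (p^2 + 2.6*p + 7.94) + (2) = p^2 + 2.6*p + 9.94.
T(p) = (2)/(p^2 + 2.6*p + 9.94)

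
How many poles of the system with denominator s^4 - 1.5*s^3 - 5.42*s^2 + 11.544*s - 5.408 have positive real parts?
s^4 - 1.5*s^3 - 5.42*s^2 + 11.544*s - 5.408 = (s - 1.3)(s - 0.8)(s - 2)(s + 2.6). Poles: -2.6, 0.8, 1.3, 2. RHP poles (Re>0): 3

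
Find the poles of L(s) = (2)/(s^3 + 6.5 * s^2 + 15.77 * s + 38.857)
Set denominator = 0: s^3 + 6.5*s^2 + 15.77*s + 38.857 = (s + 4.9)(s^2 + 1.6*s + 7.93) = 0 → Poles: -0.8 + 2.7j, -0.8 - 2.7j, -4.9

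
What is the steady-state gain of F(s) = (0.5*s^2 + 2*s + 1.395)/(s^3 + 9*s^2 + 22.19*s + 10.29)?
DC gain = F(0) = num(0)/den(0) = 1.395/10.29 = 0.1356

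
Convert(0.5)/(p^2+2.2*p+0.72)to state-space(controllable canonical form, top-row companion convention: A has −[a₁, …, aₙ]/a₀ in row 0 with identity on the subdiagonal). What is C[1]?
Reachable canonical form: C = numerator coefficients (right-aligned, zero-padded to length n).
num = 0.5, C = [[0, 0.5]].
C[1] = 0.5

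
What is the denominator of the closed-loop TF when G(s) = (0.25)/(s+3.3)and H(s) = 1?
Characteristic poly = G_den * H_den + G_num * H_num = (s + 3.3) + (0.25) = s + 3.55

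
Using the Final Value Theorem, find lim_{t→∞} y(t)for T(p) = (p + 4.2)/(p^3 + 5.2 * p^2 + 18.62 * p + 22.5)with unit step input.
FVT: lim_{t→∞} y(t) = lim_{p→0} p*Y(p) where Y(p) = T(p)/p.
= lim_{p→0} T(p) = T(0) = num(0)/den(0) = 4.2/22.5 = 0.1867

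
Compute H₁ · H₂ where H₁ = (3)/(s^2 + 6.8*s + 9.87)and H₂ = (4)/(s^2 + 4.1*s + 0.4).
Series: H = H₁ · H₂ = (n₁·n₂)/(d₁·d₂).
Num: n₁·n₂ = 12. Den: d₁·d₂ = s^4 + 10.9*s^3 + 38.15*s^2 + 43.187*s + 3.948.
H(s) = (12)/(s^4 + 10.9*s^3 + 38.15*s^2 + 43.187*s + 3.948)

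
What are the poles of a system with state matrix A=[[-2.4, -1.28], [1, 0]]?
Eigenvalues solve det(λI - A) = 0.
Characteristic polynomial: λ^2 + 2.4*λ + 1.28 = 0.
Factor: (λ + 1.6)(λ + 0.8) = 0.
Roots: -0.8, -1.6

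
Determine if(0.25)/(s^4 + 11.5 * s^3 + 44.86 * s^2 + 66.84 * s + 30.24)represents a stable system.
Denominator: s^4 + 11.5*s^3 + 44.86*s^2 + 66.84*s + 30.24 = (s + 0.8)(s + 4.2)(s + 2)(s + 4.5). Poles: -0.8, -2, -4.2, -4.5. All Re(p)<0: Yes (stable)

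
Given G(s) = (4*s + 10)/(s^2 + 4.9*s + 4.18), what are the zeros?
Set numerator = 0: 4*s + 10 = 0 → Zeros: -2.5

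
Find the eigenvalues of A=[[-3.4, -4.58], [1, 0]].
Eigenvalues solve det(λI - A) = 0.
Characteristic polynomial: λ^2 + 3.4*λ + 4.58 = 0.
Roots: -1.7 + 1.3j, -1.7 - 1.3j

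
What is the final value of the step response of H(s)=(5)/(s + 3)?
FVT: lim_{t→∞} y(t) = lim_{s→0} s*Y(s) where Y(s) = H(s)/s.
= lim_{s→0} H(s) = H(0) = num(0)/den(0) = 5/3 = 1.667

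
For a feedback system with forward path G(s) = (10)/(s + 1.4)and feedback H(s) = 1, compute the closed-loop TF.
Closed-loop T = G/(1+GH).
Numerator: G_num * H_den = 10.
Denominator: G_den * H_den + G_num * H_num = (s + 1.4) + (10) = s + 11.4.
T(s) = (10)/(s + 11.4)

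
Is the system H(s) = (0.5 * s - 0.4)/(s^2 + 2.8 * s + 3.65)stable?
Denominator: s^2 + 2.8*s + 3.65. Poles: -1.4 + 1.3j, -1.4 - 1.3j. All Re(p)<0: Yes (stable)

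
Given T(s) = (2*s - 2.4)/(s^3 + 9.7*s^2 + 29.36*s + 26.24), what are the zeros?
Set numerator = 0: 2*s - 2.4 = 0 → Zeros: 1.2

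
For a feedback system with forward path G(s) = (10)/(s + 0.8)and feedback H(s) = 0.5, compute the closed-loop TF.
Closed-loop T = G/(1+GH).
Numerator: G_num * H_den = 10.
Denominator: G_den * H_den + G_num * H_num = (s + 0.8) + (5) = s + 5.8.
T(s) = (10)/(s + 5.8)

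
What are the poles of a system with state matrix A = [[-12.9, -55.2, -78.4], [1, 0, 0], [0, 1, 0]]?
Eigenvalues solve det(λI - A) = 0.
Characteristic polynomial: λ^3 + 12.9*λ^2 + 55.2*λ + 78.4 = 0.
Factor: (λ + 4)(λ + 4)(λ + 4.9) = 0.
Roots: -4, -4, -4.9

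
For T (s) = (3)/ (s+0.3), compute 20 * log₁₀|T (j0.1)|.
Substitute s = j*0.1: T(j0.1) = 9 - 3j.
|T(j0.1)| = sqrt(Re² + Im²) = 9.487.
20*log₁₀(9.487) = 19.54 dB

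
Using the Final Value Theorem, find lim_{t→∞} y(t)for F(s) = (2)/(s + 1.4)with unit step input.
FVT: lim_{t→∞} y(t) = lim_{s→0} s*Y(s) where Y(s) = F(s)/s.
= lim_{s→0} F(s) = F(0) = num(0)/den(0) = 2/1.4 = 1.429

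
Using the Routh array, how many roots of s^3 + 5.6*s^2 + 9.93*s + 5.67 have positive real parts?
Routh array:
s^3: [1, 9.93]; s^2: [5.6, 5.67]; s^1: [8.9175]; s^0: [5.67]
First column: [1, 5.6, 8.9175, 5.67]. Sign changes = RHP roots = 0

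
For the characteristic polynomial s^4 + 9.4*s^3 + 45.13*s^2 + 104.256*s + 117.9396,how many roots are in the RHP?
s^4 + 9.4*s^3 + 45.13*s^2 + 104.256*s + 117.9396 = (s^2 + 4*s + 7.24)(s^2 + 5.4*s + 16.29). Poles: -2 + 1.8j, -2 - 1.8j, -2.7 + 3j, -2.7 - 3j. RHP poles (Re>0): 0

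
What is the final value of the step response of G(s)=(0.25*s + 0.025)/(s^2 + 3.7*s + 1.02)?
FVT: lim_{t→∞} y(t) = lim_{s→0} s*Y(s) where Y(s) = G(s)/s.
= lim_{s→0} G(s) = G(0) = num(0)/den(0) = 0.025/1.02 = 0.02451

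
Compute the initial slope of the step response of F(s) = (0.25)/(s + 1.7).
IVT: y'(0⁺) = lim_{s→∞} s²·Y(s) = lim_{s→∞} s·F(s).
deg(num) = 0, deg(den) = 1, relative degree = 1, so s·F(s) → (leading num)/(leading den) = 0.25/1 = 0.25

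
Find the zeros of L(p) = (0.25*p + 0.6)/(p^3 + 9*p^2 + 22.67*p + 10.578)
Set numerator = 0: 0.25*p + 0.6 = 0 → Zeros: -2.4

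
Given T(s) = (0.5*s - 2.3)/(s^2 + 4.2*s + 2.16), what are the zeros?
Set numerator = 0: 0.5*s - 2.3 = 0 → Zeros: 4.6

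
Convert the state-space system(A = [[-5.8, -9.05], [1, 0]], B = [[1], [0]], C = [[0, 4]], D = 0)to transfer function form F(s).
F(s) = C(sI - A)⁻¹B + D.
Characteristic polynomial det(sI - A) = s^2 + 5.8*s + 9.05.
Numerator from C·adj(sI-A)·B + D·det(sI-A) = 4.
F(s) = (4)/(s^2 + 5.8*s + 9.05)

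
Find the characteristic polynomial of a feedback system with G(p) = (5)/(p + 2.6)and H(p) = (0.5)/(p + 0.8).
Characteristic poly = G_den * H_den + G_num * H_num = (p^2 + 3.4*p + 2.08) + (2.5) = p^2 + 3.4*p + 4.58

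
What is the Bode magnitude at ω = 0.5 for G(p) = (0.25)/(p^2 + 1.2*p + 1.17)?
Substitute p = j*0.5: G(j0.5) = 0.19065 - 0.124337j.
|G(j0.5)| = sqrt(Re² + Im²) = 0.2276.
20*log₁₀(0.2276) = -12.86 dB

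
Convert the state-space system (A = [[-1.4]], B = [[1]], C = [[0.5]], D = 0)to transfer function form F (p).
F(p) = C(pI - A)⁻¹B + D.
Characteristic polynomial det(pI - A) = p + 1.4.
Numerator from C·adj(pI-A)·B + D·det(pI-A) = 0.5.
F(p) = (0.5)/(p + 1.4)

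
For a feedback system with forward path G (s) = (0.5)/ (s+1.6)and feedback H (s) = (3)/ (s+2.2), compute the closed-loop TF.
Closed-loop T = G/(1+GH).
Numerator: G_num * H_den = 0.5*s + 1.1.
Denominator: G_den * H_den + G_num * H_num = (s^2 + 3.8*s + 3.52) + (1.5) = s^2 + 3.8*s + 5.02.
T(s) = (0.5*s + 1.1)/(s^2 + 3.8*s + 5.02)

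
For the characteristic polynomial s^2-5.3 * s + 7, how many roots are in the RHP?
s^2 - 5.3*s + 7 = (s - 2.5)(s - 2.8). Poles: 2.5, 2.8. RHP poles (Re>0): 2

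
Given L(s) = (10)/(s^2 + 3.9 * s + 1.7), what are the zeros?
Numerator is a nonzero constant (10) → Zeros: none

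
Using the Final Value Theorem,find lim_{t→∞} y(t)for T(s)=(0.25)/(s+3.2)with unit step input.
FVT: lim_{t→∞} y(t) = lim_{s→0} s*Y(s) where Y(s) = T(s)/s.
= lim_{s→0} T(s) = T(0) = num(0)/den(0) = 0.25/3.2 = 0.07812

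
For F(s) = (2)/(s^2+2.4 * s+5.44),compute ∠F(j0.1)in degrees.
Substitute s = j*0.1: F(j0.1) = 0.367606 - 0.0162478j.
∠F(j0.1) = atan2(Im, Re) = atan2(-0.0162478, 0.367606) = -2.53°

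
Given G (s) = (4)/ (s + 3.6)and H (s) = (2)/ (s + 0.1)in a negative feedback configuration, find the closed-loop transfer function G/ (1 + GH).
Closed-loop T = G/(1+GH).
Numerator: G_num * H_den = 4*s + 0.4.
Denominator: G_den * H_den + G_num * H_num = (s^2 + 3.7*s + 0.36) + (8) = s^2 + 3.7*s + 8.36.
T(s) = (4*s + 0.4)/(s^2 + 3.7*s + 8.36)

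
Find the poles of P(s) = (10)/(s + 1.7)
Set denominator = 0: s + 1.7 = 0 → Poles: -1.7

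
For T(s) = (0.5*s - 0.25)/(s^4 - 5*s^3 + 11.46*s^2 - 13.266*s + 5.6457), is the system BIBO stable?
Denominator: s^4 - 5*s^3 + 11.46*s^2 - 13.266*s + 5.6457 = (s - 1.7)(s - 0.9)(s^2 - 2.4*s + 3.69). Poles: 0.9, 1.2 + 1.5j, 1.2 - 1.5j, 1.7. All Re(p)<0: No (unstable)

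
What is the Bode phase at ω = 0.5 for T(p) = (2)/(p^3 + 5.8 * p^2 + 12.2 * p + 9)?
Substitute p = j*0.5: T(j0.5) = 0.162886 - 0.128906j.
∠T(j0.5) = atan2(Im, Re) = atan2(-0.128906, 0.162886) = -38.36°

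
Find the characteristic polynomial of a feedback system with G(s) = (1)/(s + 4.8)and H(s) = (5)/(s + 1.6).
Characteristic poly = G_den * H_den + G_num * H_num = (s^2 + 6.4*s + 7.68) + (5) = s^2 + 6.4*s + 12.68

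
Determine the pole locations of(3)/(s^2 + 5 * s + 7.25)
Set denominator = 0: s^2 + 5*s + 7.25 = 0 → Poles: -2.5 + 1j, -2.5 - 1j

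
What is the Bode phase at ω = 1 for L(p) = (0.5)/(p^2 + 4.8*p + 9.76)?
Substitute p = j*1: L(j1) = 0.0438976 - 0.0240535j.
∠L(j1) = atan2(Im, Re) = atan2(-0.0240535, 0.0438976) = -28.72°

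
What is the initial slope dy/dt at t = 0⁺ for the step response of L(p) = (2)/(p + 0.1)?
IVT: y'(0⁺) = lim_{p→∞} p²·Y(p) = lim_{p→∞} p·L(p).
deg(num) = 0, deg(den) = 1, relative degree = 1, so p·L(p) → (leading num)/(leading den) = 2/1 = 2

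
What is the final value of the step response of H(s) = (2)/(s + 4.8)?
FVT: lim_{t→∞} y(t) = lim_{s→0} s*Y(s) where Y(s) = H(s)/s.
= lim_{s→0} H(s) = H(0) = num(0)/den(0) = 2/4.8 = 0.4167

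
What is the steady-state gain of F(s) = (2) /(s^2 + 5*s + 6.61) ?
DC gain = F(0) = num(0)/den(0) = 2/6.61 = 0.3026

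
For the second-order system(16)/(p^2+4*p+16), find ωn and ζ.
Standard form: ωn²/(p²+2ζωn·p+ωn²).
const=16=ωn² → ωn=4, p coeff=4=2ζωn → ζ=0.5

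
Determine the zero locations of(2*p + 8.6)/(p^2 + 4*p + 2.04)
Set numerator = 0: 2*p + 8.6 = 0 → Zeros: -4.3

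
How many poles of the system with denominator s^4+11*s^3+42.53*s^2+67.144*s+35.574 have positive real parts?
s^4 + 11*s^3 + 42.53*s^2 + 67.144*s + 35.574 = (s + 1.1)(s + 4.2)(s + 3.5)(s + 2.2). Poles: -1.1, -2.2, -3.5, -4.2. RHP poles (Re>0): 0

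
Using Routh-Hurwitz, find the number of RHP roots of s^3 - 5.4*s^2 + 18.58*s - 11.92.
Routh array:
s^3: [1, 18.58]; s^2: [-5.4, -11.92]; s^1: [16.3726]; s^0: [-11.92]
First column: [1, -5.4, 16.3726, -11.92]. Sign changes = RHP roots = 3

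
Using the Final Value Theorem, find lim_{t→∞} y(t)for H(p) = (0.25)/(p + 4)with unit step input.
FVT: lim_{t→∞} y(t) = lim_{p→0} p*Y(p) where Y(p) = H(p)/p.
= lim_{p→0} H(p) = H(0) = num(0)/den(0) = 0.25/4 = 0.0625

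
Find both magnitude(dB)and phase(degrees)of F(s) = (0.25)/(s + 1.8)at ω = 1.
Substitute s = j*1: F(j1) = 0.106132 - 0.0589623j.
|F| = 20*log₁₀(sqrt(Re²+Im²)) = -18.31 dB.
∠F = atan2(Im, Re) = -29.05°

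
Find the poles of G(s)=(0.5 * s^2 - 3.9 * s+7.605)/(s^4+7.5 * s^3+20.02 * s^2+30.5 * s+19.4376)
Set denominator = 0: s^4 + 7.5*s^3 + 20.02*s^2 + 30.5*s + 19.4376 = (s + 4.2)(s + 1.3)(s^2 + 2*s + 3.56) = 0 → Poles: -1 + 1.6j, -1 - 1.6j, -1.3, -4.2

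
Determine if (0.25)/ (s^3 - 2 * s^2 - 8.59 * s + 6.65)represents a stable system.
Denominator: s^3 - 2*s^2 - 8.59*s + 6.65 = (s - 0.7)(s - 3.8)(s + 2.5). Poles: -2.5, 0.7, 3.8. All Re(p)<0: No (unstable)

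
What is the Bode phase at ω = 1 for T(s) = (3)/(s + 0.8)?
Substitute s = j*1: T(j1) = 1.46341 - 1.82927j.
∠T(j1) = atan2(Im, Re) = atan2(-1.82927, 1.46341) = -51.34°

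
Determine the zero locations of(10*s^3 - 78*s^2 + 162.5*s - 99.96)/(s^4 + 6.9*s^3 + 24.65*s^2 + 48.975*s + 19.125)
Set numerator = 0: 10*s^3 - 78*s^2 + 162.5*s - 99.96 = 10*(s - 4.9)(s - 1.7)(s - 1.2) = 0 → Zeros: 1.2, 1.7, 4.9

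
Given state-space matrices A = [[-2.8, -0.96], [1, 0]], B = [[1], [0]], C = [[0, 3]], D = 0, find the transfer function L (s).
L(s) = C(sI - A)⁻¹B + D.
Characteristic polynomial det(sI - A) = s^2 + 2.8*s + 0.96.
Numerator from C·adj(sI-A)·B + D·det(sI-A) = 3.
L(s) = (3)/(s^2 + 2.8*s + 0.96)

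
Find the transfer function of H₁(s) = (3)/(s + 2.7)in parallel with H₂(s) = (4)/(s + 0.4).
Parallel: H = H₁ + H₂ = (n₁·d₂ + n₂·d₁)/(d₁·d₂).
n₁·d₂ = 3*s + 1.2. n₂·d₁ = 4*s + 10.8. Sum = 7*s + 12. d₁·d₂ = s^2 + 3.1*s + 1.08.
H(s) = (7*s + 12)/(s^2 + 3.1*s + 1.08)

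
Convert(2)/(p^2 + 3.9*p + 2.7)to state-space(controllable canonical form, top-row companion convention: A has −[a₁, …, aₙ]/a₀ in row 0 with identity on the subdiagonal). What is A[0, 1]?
Reachable canonical form for den = p^2 + 3.9*p + 2.7: top row of A = -[a₁,a₂,...,aₙ]/a₀, ones on the subdiagonal, zeros elsewhere.
A = [[-3.9, -2.7], [1, 0]].
A[0,1] = -2.7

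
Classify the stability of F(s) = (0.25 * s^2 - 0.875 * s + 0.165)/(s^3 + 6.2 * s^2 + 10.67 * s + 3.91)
Denominator: s^3 + 6.2*s^2 + 10.67*s + 3.91 = (s + 3.4)(s + 2.3)(s + 0.5). Poles: -0.5, -2.3, -3.4. Stable (all poles in LHP)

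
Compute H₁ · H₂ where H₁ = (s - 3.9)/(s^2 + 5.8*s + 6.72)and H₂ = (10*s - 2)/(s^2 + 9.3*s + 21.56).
Series: H = H₁ · H₂ = (n₁·n₂)/(d₁·d₂).
Num: n₁·n₂ = 10*s^2 - 41*s + 7.8. Den: d₁·d₂ = s^4 + 15.1*s^3 + 82.22*s^2 + 187.544*s + 144.8832.
H(s) = (10*s^2 - 41*s + 7.8)/(s^4 + 15.1*s^3 + 82.22*s^2 + 187.544*s + 144.8832)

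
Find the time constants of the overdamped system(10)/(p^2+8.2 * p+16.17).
Overdamped: real poles at -3.3, -4.9. τ = -1/pole → τ₁ = 0.303, τ₂ = 0.2041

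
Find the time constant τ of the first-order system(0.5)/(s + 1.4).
First-order system: τ = -1/pole. Pole = -1.4. τ = -1/(-1.4) = 0.7143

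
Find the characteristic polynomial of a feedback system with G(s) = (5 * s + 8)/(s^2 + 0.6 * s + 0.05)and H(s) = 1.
Characteristic poly = G_den * H_den + G_num * H_num = (s^2 + 0.6*s + 0.05) + (5*s + 8) = s^2 + 5.6*s + 8.05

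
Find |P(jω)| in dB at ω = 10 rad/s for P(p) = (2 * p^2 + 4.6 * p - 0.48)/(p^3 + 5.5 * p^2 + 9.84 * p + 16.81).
Substitute p = j*10: P(j10) = 0.0596262 - 0.187098j.
|P(j10)| = sqrt(Re² + Im²) = 0.1964.
20*log₁₀(0.1964) = -14.14 dB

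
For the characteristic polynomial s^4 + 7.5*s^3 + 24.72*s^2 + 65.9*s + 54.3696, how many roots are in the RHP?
s^4 + 7.5*s^3 + 24.72*s^2 + 65.9*s + 54.3696 = (s + 1.2)(s + 4.7)(s^2 + 1.6*s + 9.64). Poles: -0.8 + 3j, -0.8 - 3j, -1.2, -4.7. RHP poles (Re>0): 0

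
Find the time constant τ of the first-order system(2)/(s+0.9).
First-order system: τ = -1/pole. Pole = -0.9. τ = -1/(-0.9) = 1.111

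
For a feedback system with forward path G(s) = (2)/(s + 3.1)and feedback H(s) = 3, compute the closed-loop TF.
Closed-loop T = G/(1+GH).
Numerator: G_num * H_den = 2.
Denominator: G_den * H_den + G_num * H_num = (s + 3.1) + (6) = s + 9.1.
T(s) = (2)/(s + 9.1)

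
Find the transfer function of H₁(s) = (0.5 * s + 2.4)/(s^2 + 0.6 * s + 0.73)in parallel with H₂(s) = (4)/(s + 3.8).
Parallel: H = H₁ + H₂ = (n₁·d₂ + n₂·d₁)/(d₁·d₂).
n₁·d₂ = 0.5*s^2 + 4.3*s + 9.12. n₂·d₁ = 4*s^2 + 2.4*s + 2.92. Sum = 4.5*s^2 + 6.7*s + 12.04. d₁·d₂ = s^3 + 4.4*s^2 + 3.01*s + 2.774.
H(s) = (4.5*s^2 + 6.7*s + 12.04)/(s^3 + 4.4*s^2 + 3.01*s + 2.774)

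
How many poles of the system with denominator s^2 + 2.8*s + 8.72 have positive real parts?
Poles: -1.4 + 2.6j, -1.4 - 2.6j. RHP poles (Re>0): 0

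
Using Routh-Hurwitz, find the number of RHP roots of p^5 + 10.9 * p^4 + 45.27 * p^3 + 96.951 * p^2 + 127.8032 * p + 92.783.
Routh array:
p^5: [1, 45.27, 127.8032]; p^4: [10.9, 96.951, 92.783]; p^3: [36.3754, 119.291]; p^2: [61.2051, 92.783]; p^1: [64.1482]; p^0: [92.783]
First column: [1, 10.9, 36.3754, 61.2051, 64.1482, 92.783]. Sign changes = RHP roots = 0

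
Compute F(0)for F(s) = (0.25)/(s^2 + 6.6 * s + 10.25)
DC gain = F(0) = num(0)/den(0) = 0.25/10.25 = 0.02439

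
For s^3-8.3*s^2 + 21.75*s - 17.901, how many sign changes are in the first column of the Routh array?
Routh array:
s^3: [1, 21.75]; s^2: [-8.3, -17.901]; s^1: [19.5933]; s^0: [-17.901]
First column: [1, -8.3, 19.5933, -17.901]. Sign changes = 3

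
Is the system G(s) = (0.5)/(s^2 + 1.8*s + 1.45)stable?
Denominator: s^2 + 1.8*s + 1.45. Poles: -0.9 + 0.8j, -0.9 - 0.8j. All Re(p)<0: Yes (stable)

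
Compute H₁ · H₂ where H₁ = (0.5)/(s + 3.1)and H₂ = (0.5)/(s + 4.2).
Series: H = H₁ · H₂ = (n₁·n₂)/(d₁·d₂).
Num: n₁·n₂ = 0.25. Den: d₁·d₂ = s^2 + 7.3*s + 13.02.
H(s) = (0.25)/(s^2 + 7.3*s + 13.02)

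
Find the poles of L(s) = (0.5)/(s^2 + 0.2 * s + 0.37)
Set denominator = 0: s^2 + 0.2*s + 0.37 = 0 → Poles: -0.1 + 0.6j, -0.1 - 0.6j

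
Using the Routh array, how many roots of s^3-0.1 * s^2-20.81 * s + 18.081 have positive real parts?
Routh array:
s^3: [1, -20.81]; s^2: [-0.1, 18.081]; s^1: [160]; s^0: [18.081]
First column: [1, -0.1, 160, 18.081]. Sign changes = RHP roots = 2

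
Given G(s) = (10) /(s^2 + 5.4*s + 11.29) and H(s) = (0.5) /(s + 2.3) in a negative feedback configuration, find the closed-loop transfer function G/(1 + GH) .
Closed-loop T = G/(1+GH).
Numerator: G_num * H_den = 10*s + 23.
Denominator: G_den * H_den + G_num * H_num = (s^3 + 7.7*s^2 + 23.71*s + 25.967) + (5) = s^3 + 7.7*s^2 + 23.71*s + 30.967.
T(s) = (10*s + 23)/(s^3 + 7.7*s^2 + 23.71*s + 30.967)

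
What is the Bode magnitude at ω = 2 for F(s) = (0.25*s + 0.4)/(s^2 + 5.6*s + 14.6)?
Substitute s = j*2: F(j2) = 0.0413793 + 0.00344828j.
|F(j2)| = sqrt(Re² + Im²) = 0.04152.
20*log₁₀(0.04152) = -27.63 dB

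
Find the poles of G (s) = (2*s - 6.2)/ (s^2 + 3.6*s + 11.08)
Set denominator = 0: s^2 + 3.6*s + 11.08 = 0 → Poles: -1.8 + 2.8j, -1.8 - 2.8j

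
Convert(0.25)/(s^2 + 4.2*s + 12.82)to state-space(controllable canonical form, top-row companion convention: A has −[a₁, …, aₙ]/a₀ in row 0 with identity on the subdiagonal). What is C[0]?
Reachable canonical form: C = numerator coefficients (right-aligned, zero-padded to length n).
num = 0.25, C = [[0, 0.25]].
C[0] = 0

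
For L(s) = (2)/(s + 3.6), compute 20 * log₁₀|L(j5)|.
Substitute s = j*5: L(j5) = 0.189673 - 0.263435j.
|L(j5)| = sqrt(Re² + Im²) = 0.3246.
20*log₁₀(0.3246) = -9.77 dB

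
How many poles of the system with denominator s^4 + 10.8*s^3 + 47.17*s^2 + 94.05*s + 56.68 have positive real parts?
s^4 + 10.8*s^3 + 47.17*s^2 + 94.05*s + 56.68 = (s + 1)(s + 4)(s^2 + 5.8*s + 14.17). Poles: -1, -2.9 + 2.4j, -2.9 - 2.4j, -4. RHP poles (Re>0): 0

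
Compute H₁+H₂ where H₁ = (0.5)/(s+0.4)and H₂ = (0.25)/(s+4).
Parallel: H = H₁ + H₂ = (n₁·d₂ + n₂·d₁)/(d₁·d₂).
n₁·d₂ = 0.5*s + 2. n₂·d₁ = 0.25*s + 0.1. Sum = 0.75*s + 2.1. d₁·d₂ = s^2 + 4.4*s + 1.6.
H(s) = (0.75*s + 2.1)/(s^2 + 4.4*s + 1.6)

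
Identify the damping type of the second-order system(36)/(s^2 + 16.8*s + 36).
Standard form: ωn²/(s²+2ζωn·s+ωn²) gives ωn=6, ζ=1.4.
Overdamped (ζ = 1.4 > 1)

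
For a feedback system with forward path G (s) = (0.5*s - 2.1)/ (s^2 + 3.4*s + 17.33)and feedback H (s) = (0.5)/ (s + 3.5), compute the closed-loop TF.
Closed-loop T = G/(1+GH).
Numerator: G_num * H_den = 0.5*s^2 - 0.35*s - 7.35.
Denominator: G_den * H_den + G_num * H_num = (s^3 + 6.9*s^2 + 29.23*s + 60.655) + (0.25*s - 1.05) = s^3 + 6.9*s^2 + 29.48*s + 59.605.
T(s) = (0.5*s^2 - 0.35*s - 7.35)/(s^3 + 6.9*s^2 + 29.48*s + 59.605)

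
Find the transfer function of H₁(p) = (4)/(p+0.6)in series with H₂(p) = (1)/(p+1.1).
Series: H = H₁ · H₂ = (n₁·n₂)/(d₁·d₂).
Num: n₁·n₂ = 4. Den: d₁·d₂ = p^2 + 1.7*p + 0.66.
H(p) = (4)/(p^2 + 1.7*p + 0.66)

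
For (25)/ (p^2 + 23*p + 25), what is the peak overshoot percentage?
Standard form: ωn²/(p²+2ζωn·p+ωn²) → ωn = 5, ζ = 2.3.
ζ ≥ 1, so the response is non-oscillatory: peak overshoot = 0%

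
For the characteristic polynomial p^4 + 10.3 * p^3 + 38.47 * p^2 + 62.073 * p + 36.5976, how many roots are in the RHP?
p^4 + 10.3*p^3 + 38.47*p^2 + 62.073*p + 36.5976 = (p + 2.3)(p + 1.7)(p + 3.9)(p + 2.4). Poles: -1.7, -2.3, -2.4, -3.9. RHP poles (Re>0): 0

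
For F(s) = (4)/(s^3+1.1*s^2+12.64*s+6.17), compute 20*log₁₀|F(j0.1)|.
Substitute s = j*0.1: F(j0.1) = 0.623247 - 0.127807j.
|F(j0.1)| = sqrt(Re² + Im²) = 0.6362.
20*log₁₀(0.6362) = -3.93 dB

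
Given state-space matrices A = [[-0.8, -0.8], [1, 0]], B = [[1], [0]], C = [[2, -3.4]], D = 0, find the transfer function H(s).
H(s) = C(sI - A)⁻¹B + D.
Characteristic polynomial det(sI - A) = s^2 + 0.8*s + 0.8.
Numerator from C·adj(sI-A)·B + D·det(sI-A) = 2*s - 3.4.
H(s) = (2*s - 3.4)/(s^2 + 0.8*s + 0.8)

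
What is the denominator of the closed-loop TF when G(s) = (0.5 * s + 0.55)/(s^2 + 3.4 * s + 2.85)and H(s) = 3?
Characteristic poly = G_den * H_den + G_num * H_num = (s^2 + 3.4*s + 2.85) + (1.5*s + 1.65) = s^2 + 4.9*s + 4.5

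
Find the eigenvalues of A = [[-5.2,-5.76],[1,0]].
Eigenvalues solve det(λI - A) = 0.
Characteristic polynomial: λ^2 + 5.2*λ + 5.76 = 0.
Factor: (λ + 1.6)(λ + 3.6) = 0.
Roots: -1.6, -3.6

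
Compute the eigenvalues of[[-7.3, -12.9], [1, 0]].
Eigenvalues solve det(λI - A) = 0.
Characteristic polynomial: λ^2 + 7.3*λ + 12.9 = 0.
Factor: (λ + 4.3)(λ + 3) = 0.
Roots: -3, -4.3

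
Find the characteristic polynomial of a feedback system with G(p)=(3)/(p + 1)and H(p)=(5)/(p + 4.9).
Characteristic poly = G_den * H_den + G_num * H_num = (p^2 + 5.9*p + 4.9) + (15) = p^2 + 5.9*p + 19.9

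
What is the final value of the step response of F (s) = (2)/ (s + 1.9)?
FVT: lim_{t→∞} y(t) = lim_{s→0} s*Y(s) where Y(s) = F(s)/s.
= lim_{s→0} F(s) = F(0) = num(0)/den(0) = 2/1.9 = 1.053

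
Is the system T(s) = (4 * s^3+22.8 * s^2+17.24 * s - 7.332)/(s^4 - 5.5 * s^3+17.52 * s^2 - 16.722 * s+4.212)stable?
Denominator: s^4 - 5.5*s^3 + 17.52*s^2 - 16.722*s + 4.212 = (s - 0.4)(s - 0.9)(s^2 - 4.2*s + 11.7). Poles: 0.4, 0.9, 2.1 + 2.7j, 2.1 - 2.7j. All Re(p)<0: No (unstable)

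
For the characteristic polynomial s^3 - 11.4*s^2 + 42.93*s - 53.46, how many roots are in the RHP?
s^3 - 11.4*s^2 + 42.93*s - 53.46 = (s - 4.5)(s - 3.6)(s - 3.3). Poles: 3.3, 3.6, 4.5. RHP poles (Re>0): 3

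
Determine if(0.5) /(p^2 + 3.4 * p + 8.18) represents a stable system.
Denominator: p^2 + 3.4*p + 8.18. Poles: -1.7 + 2.3j, -1.7 - 2.3j. All Re(p)<0: Yes (stable)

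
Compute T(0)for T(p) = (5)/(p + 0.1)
DC gain = T(0) = num(0)/den(0) = 5/0.1 = 50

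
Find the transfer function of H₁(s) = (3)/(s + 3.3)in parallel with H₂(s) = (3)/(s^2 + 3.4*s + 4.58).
Parallel: H = H₁ + H₂ = (n₁·d₂ + n₂·d₁)/(d₁·d₂).
n₁·d₂ = 3*s^2 + 10.2*s + 13.74. n₂·d₁ = 3*s + 9.9. Sum = 3*s^2 + 13.2*s + 23.64. d₁·d₂ = s^3 + 6.7*s^2 + 15.8*s + 15.114.
H(s) = (3*s^2 + 13.2*s + 23.64)/(s^3 + 6.7*s^2 + 15.8*s + 15.114)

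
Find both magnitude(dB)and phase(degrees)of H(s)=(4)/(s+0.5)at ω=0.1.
Substitute s = j*0.1: H(j0.1) = 7.69231 - 1.53846j.
|H| = 20*log₁₀(sqrt(Re²+Im²)) = 17.89 dB.
∠H = atan2(Im, Re) = -11.31°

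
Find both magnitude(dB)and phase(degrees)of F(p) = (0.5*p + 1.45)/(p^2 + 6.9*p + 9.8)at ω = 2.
Substitute p = j*2: F(j2) = 0.0991164 - 0.0634149j.
|F| = 20*log₁₀(sqrt(Re²+Im²)) = -18.59 dB.
∠F = atan2(Im, Re) = -32.61°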